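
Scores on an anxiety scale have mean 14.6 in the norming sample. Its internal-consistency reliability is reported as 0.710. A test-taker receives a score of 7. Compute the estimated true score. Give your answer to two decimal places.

9.20

T̂ = ρX + (1 − ρ)μ
  = 0.710 × 7 + 0.290 × 14.6
  = 4.970 + 4.2340
  = 9.204
  ≈ 9.20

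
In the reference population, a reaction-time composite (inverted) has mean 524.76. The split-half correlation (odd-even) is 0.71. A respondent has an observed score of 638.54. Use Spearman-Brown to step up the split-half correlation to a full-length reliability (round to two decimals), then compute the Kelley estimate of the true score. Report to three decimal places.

619.197

Spearman-Brown: ρ = 2r/(1 + r) = 2(0.71)/(1 + 0.71) = 1.420/1.71 = 0.8304 → 0.83
T̂ = ρX + (1 − ρ)μ
  = 0.83 × 638.54 + 0.17 × 524.76
  = 529.9882 + 89.2092
  = 619.1974
  ≈ 619.197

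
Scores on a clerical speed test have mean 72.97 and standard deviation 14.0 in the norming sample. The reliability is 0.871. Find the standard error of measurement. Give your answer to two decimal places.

5.03

SEM = SD · √(1 − ρ) = 14.0 × √0.129 = 14.0 × 0.3592 = 5.028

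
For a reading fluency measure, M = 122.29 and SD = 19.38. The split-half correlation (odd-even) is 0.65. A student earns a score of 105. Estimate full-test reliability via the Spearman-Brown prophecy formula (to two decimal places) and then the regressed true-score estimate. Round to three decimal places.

Spearman-Brown: ρ = 2r/(1 + r) = 2(0.65)/(1 + 0.65) = 1.300/1.65 = 0.7879 → 0.79
T̂ = ρX + (1 − ρ)μ
  = 0.79 × 105 + 0.21 × 122.29
  = 82.95 + 25.6809
  = 108.6309
  ≈ 108.631

108.631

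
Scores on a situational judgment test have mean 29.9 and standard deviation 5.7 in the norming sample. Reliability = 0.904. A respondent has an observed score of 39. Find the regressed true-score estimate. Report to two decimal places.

38.13

Kelley's formula gives T̂ = 0.904·39 + 0.096·29.9 = 35.256 + 2.8704 = 38.126.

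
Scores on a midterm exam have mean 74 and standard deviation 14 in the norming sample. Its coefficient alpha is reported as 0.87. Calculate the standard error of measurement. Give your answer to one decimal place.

SEM = SD · √(1 − ρ) = 14 × √0.13 = 14 × 0.3606 = 5.048

5.0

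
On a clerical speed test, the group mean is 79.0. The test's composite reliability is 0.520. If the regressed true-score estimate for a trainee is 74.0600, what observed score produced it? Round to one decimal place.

69.5

T̂ = ρX + (1 − ρ)μ  ⇒  X = (T̂ − (1 − ρ)μ) / ρ
X = (74.0600 − 0.480 × 79.0) / 0.520 = (74.0600 − 37.9200) / 0.520 = 36.1400 / 0.520 = 69.500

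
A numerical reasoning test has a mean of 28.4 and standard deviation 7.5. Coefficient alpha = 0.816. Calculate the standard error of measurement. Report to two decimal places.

3.22

SEM = SD · √(1 − ρ) = 7.5 × √0.184 = 7.5 × 0.4290 = 3.217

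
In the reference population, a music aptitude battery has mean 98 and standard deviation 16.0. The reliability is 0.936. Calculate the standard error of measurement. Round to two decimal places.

SEM = SD · √(1 − ρ) = 16.0 × √0.064 = 16.0 × 0.2530 = 4.048

4.05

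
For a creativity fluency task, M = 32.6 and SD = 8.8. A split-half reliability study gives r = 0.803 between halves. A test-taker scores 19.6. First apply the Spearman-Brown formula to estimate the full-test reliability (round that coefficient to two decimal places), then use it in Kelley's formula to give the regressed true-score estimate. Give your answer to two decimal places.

21.03

Spearman-Brown: ρ = 2r/(1 + r) = 2(0.803)/(1 + 0.803) = 1.6060/1.803 = 0.8907 → 0.89
T̂ = 0.89(19.6) + 0.11(32.6) = 17.444 + 3.586 = 21.030 → 21.03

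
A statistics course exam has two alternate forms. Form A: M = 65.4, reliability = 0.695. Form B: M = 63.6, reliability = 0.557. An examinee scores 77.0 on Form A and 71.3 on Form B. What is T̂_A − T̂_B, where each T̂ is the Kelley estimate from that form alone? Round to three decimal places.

5.573

T̂_A = 0.695(77.0) + 0.305(65.4) = 73.46200
T̂_B = 0.557(71.3) + 0.443(63.6) = 67.88890
T̂_A − T̂_B = 5.57310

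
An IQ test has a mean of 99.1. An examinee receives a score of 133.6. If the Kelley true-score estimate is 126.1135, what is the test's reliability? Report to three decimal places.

0.783

T̂ = ρX + (1 − ρ)μ  ⇒  T̂ − μ = ρ(X − μ)
ρ = (T̂ − μ)/(X − μ) = (126.1135 − 99.1) / (133.6 − 99.1) = 27.0135 / 34.5 = 0.78300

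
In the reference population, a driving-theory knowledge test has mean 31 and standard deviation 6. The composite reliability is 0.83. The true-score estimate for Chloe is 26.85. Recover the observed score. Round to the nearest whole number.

26

T̂ = ρX + (1 − ρ)μ  ⇒  X = (T̂ − (1 − ρ)μ) / ρ
X = (26.85 − 0.17 × 31) / 0.83 = (26.85 − 5.27) / 0.83 = 21.58 / 0.83 = 26.00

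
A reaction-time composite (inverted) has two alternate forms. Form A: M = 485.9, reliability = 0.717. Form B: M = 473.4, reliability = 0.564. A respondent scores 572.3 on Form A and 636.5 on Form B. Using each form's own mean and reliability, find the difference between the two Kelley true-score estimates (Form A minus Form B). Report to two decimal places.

-17.54

T̂_A = 0.717(572.3) + 0.283(485.9) = 547.8488
T̂_B = 0.564(636.5) + 0.436(473.4) = 565.3884
T̂_A − T̂_B = -17.5396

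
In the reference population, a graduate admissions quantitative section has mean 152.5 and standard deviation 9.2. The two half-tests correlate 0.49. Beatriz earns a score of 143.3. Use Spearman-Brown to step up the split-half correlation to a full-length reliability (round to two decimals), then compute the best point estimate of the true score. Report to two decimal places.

Spearman-Brown: ρ = 2r/(1 + r) = 2(0.49)/(1 + 0.49) = 0.980/1.49 = 0.6577 → 0.66
Regress the observed score toward the mean by the unreliability: T̂ = 0.66·143.3 + 0.34·152.5 = 94.578 + 51.850 = 146.428.

146.43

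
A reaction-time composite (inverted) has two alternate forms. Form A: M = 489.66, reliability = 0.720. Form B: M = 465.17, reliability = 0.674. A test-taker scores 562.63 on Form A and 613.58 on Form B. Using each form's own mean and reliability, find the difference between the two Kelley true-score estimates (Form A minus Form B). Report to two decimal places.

-23.00

T̂_A = 0.720(562.63) + 0.280(489.66) = 542.1984
T̂_B = 0.674(613.58) + 0.326(465.17) = 565.1983
T̂_A − T̂_B = -22.9999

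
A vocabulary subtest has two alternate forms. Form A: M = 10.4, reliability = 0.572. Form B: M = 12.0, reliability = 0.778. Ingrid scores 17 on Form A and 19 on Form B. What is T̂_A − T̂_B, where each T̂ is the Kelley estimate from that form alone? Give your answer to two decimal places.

T̂_A = 0.572(17) + 0.428(10.4) = 14.1752
T̂_B = 0.778(19) + 0.222(12.0) = 17.4460
T̂_A − T̂_B = -3.2708

-3.27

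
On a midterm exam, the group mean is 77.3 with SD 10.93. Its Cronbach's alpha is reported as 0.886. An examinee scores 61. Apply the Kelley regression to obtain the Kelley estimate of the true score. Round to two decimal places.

62.86

T̂ = ρX + (1 − ρ)μ
  = 0.886 × 61 + 0.114 × 77.3
  = 54.046 + 8.8122
  = 62.858
  ≈ 62.86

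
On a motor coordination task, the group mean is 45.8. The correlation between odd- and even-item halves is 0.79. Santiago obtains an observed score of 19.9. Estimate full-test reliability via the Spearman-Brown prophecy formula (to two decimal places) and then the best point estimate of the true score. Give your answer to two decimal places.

Spearman-Brown: ρ = 2r/(1 + r) = 2(0.79)/(1 + 0.79) = 1.580/1.79 = 0.8827 → 0.88
T̂ = 0.88(19.9) + 0.12(45.8) = 17.512 + 5.496 = 23.008 → 23.01

23.01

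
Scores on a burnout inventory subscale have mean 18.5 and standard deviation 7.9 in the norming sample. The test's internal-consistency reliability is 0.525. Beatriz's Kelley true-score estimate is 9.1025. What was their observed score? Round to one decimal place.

0.6

T̂ = ρX + (1 − ρ)μ  ⇒  X = (T̂ − (1 − ρ)μ) / ρ
X = (9.1025 − 0.475 × 18.5) / 0.525 = (9.1025 − 8.7875) / 0.525 = 0.3150 / 0.525 = 0.600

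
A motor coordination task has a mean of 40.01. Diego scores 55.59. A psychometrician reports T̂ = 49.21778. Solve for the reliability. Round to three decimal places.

T̂ = ρX + (1 − ρ)μ  ⇒  T̂ − μ = ρ(X − μ)
ρ = (T̂ − μ)/(X − μ) = (49.21778 − 40.01) / (55.59 − 40.01) = 9.20778 / 15.58 = 0.59100

0.591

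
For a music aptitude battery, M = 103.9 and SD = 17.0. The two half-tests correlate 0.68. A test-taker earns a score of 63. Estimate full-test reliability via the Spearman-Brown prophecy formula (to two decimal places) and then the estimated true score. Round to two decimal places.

70.77

Spearman-Brown: ρ = 2r/(1 + r) = 2(0.68)/(1 + 0.68) = 1.360/1.68 = 0.8095 → 0.81
T̂ = ρX + (1 − ρ)μ
  = 0.81 × 63 + 0.19 × 103.9
  = 51.03 + 19.741
  = 70.771
  ≈ 70.77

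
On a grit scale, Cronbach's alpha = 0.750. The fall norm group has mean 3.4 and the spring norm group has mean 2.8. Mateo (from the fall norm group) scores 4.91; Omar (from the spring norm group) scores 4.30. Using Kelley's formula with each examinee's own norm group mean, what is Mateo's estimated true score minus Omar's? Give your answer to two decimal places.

0.61

T̂_Mateo = 0.750(4.91) + 0.250(3.4) = 4.5325
T̂_Omar = 0.750(4.30) + 0.250(2.8) = 3.9250
Difference = 4.5325 − 3.9250 = 0.6075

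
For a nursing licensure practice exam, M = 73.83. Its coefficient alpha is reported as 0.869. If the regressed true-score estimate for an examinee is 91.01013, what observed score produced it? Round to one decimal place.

T̂ = ρX + (1 − ρ)μ  ⇒  X = (T̂ − (1 − ρ)μ) / ρ
X = (91.01013 − 0.131 × 73.83) / 0.869 = (91.01013 − 9.67173) / 0.869 = 81.33840 / 0.869 = 93.600

93.6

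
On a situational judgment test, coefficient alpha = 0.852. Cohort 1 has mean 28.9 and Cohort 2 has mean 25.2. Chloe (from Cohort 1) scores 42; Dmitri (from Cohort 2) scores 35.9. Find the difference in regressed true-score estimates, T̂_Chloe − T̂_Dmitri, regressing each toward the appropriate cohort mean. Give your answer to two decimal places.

T̂_Chloe = 0.852(42) + 0.148(28.9) = 40.0612
T̂_Dmitri = 0.852(35.9) + 0.148(25.2) = 34.3164
Difference = 40.0612 − 34.3164 = 5.7448

5.74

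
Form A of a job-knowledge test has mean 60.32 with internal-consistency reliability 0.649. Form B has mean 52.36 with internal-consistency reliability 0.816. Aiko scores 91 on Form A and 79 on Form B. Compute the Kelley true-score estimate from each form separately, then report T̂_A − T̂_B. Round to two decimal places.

T̂_A = 0.649(91) + 0.351(60.32) = 80.2313
T̂_B = 0.816(79) + 0.184(52.36) = 74.0982
T̂_A − T̂_B = 6.1331

6.13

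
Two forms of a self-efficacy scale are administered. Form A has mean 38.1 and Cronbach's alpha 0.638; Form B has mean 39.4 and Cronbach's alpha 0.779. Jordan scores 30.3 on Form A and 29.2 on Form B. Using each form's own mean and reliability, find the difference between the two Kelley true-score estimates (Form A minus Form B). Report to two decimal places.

T̂_A = 0.638(30.3) + 0.362(38.1) = 33.1236
T̂_B = 0.779(29.2) + 0.221(39.4) = 31.4542
T̂_A − T̂_B = 1.6694

1.67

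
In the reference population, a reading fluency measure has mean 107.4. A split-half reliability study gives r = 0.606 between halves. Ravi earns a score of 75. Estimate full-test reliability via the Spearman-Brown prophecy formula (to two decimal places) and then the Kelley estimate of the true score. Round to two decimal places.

83.10

Spearman-Brown: ρ = 2r/(1 + r) = 2(0.606)/(1 + 0.606) = 1.2120/1.606 = 0.7547 → 0.75
Kelley's formula gives T̂ = 0.75·75 + 0.25·107.4 = 56.25 + 26.850 = 83.100.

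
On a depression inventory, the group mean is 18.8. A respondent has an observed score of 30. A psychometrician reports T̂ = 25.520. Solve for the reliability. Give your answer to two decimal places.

T̂ = ρX + (1 − ρ)μ  ⇒  T̂ − μ = ρ(X − μ)
ρ = (T̂ − μ)/(X − μ) = (25.520 − 18.8) / (30 − 18.8) = 6.720 / 11.2 = 0.6000

0.60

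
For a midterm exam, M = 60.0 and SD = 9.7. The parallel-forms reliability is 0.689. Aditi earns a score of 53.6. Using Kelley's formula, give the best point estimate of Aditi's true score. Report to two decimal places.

Weight the observed score by reliability and the mean by (1 − reliability): T̂ = 0.689·53.6 + 0.311·60.0 = 36.9304 + 18.6600 = 55.590.

55.59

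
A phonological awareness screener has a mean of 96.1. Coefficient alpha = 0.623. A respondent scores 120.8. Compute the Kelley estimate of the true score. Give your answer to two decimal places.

Kelley's formula gives T̂ = 0.623·120.8 + 0.377·96.1 = 75.2584 + 36.2297 = 111.488.

111.49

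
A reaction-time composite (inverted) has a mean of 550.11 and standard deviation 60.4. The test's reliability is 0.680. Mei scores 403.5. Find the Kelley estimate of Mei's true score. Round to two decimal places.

450.42

T̂ = 0.680(403.5) + 0.320(550.11) = 274.3800 + 176.03520 = 450.415 → 450.42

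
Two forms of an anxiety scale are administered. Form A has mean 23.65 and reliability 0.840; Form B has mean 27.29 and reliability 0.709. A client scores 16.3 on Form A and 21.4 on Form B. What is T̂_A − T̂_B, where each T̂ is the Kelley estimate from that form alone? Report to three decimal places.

-5.638

T̂_A = 0.840(16.3) + 0.160(23.65) = 17.47600
T̂_B = 0.709(21.4) + 0.291(27.29) = 23.11399
T̂_A − T̂_B = -5.63799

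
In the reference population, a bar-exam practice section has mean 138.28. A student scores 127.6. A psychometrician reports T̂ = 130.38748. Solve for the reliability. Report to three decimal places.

0.739

T̂ = ρX + (1 − ρ)μ  ⇒  T̂ − μ = ρ(X − μ)
ρ = (T̂ − μ)/(X − μ) = (130.38748 − 138.28) / (127.6 − 138.28) = -7.89252 / -10.68 = 0.73900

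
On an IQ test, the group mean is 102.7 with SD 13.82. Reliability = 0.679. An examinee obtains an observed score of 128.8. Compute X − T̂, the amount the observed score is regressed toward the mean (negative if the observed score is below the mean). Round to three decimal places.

T̂ = ρX + (1 − ρ)μ
  = 0.679 × 128.8 + 0.321 × 102.7
  = 87.4552 + 32.9667
  = 120.42190
  ≈ 120.4219
X − T̂ = 128.8 − 120.4219 = 8.3781 → 8.378

8.378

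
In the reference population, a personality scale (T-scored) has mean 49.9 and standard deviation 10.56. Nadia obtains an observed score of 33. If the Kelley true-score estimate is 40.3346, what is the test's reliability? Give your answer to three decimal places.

T̂ = ρX + (1 − ρ)μ  ⇒  T̂ − μ = ρ(X − μ)
ρ = (T̂ − μ)/(X − μ) = (40.3346 − 49.9) / (33 − 49.9) = -9.5654 / -16.9 = 0.56600

0.566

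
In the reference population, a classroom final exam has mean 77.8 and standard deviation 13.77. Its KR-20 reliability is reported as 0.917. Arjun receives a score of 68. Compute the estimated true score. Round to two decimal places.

T̂ = ρX + (1 − ρ)μ
  = 0.917 × 68 + 0.083 × 77.8
  = 62.356 + 6.4574
  = 68.813
  ≈ 68.81

68.81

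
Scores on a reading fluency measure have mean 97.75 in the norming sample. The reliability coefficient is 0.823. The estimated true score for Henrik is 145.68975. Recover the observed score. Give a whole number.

156

T̂ = ρX + (1 − ρ)μ  ⇒  X = (T̂ − (1 − ρ)μ) / ρ
X = (145.68975 − 0.177 × 97.75) / 0.823 = (145.68975 − 17.30175) / 0.823 = 128.38800 / 0.823 = 156.00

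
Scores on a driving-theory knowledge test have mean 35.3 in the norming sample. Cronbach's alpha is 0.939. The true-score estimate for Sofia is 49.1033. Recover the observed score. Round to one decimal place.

T̂ = ρX + (1 − ρ)μ  ⇒  X = (T̂ − (1 − ρ)μ) / ρ
X = (49.1033 − 0.061 × 35.3) / 0.939 = (49.1033 − 2.1533) / 0.939 = 46.9500 / 0.939 = 50.000

50.0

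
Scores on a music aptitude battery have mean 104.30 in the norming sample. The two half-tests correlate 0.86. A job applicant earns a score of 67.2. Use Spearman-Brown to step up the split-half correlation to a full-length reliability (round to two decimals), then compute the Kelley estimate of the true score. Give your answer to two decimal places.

70.17

Spearman-Brown: ρ = 2r/(1 + r) = 2(0.86)/(1 + 0.86) = 1.720/1.86 = 0.9247 → 0.92
T̂ = 0.92(67.2) + 0.08(104.30) = 61.824 + 8.3440 = 70.168 → 70.17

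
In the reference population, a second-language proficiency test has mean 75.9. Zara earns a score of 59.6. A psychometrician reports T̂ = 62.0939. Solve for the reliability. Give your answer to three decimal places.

0.847

T̂ = ρX + (1 − ρ)μ  ⇒  T̂ − μ = ρ(X − μ)
ρ = (T̂ − μ)/(X − μ) = (62.0939 − 75.9) / (59.6 − 75.9) = -13.8061 / -16.3 = 0.84700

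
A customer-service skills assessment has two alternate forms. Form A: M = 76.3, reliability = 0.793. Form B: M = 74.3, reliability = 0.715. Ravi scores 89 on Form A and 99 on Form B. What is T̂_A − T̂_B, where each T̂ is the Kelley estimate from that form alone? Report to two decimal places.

T̂_A = 0.793(89) + 0.207(76.3) = 86.3711
T̂_B = 0.715(99) + 0.285(74.3) = 91.9605
T̂_A − T̂_B = -5.5894

-5.59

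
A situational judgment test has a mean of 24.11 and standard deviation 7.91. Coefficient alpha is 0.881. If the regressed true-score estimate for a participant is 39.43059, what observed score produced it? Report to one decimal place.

41.5

T̂ = ρX + (1 − ρ)μ  ⇒  X = (T̂ − (1 − ρ)μ) / ρ
X = (39.43059 − 0.119 × 24.11) / 0.881 = (39.43059 − 2.86909) / 0.881 = 36.56150 / 0.881 = 41.500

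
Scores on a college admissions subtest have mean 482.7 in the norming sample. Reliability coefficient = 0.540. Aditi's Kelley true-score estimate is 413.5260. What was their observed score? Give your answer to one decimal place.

T̂ = ρX + (1 − ρ)μ  ⇒  X = (T̂ − (1 − ρ)μ) / ρ
X = (413.5260 − 0.460 × 482.7) / 0.540 = (413.5260 − 222.0420) / 0.540 = 191.4840 / 0.540 = 354.600

354.6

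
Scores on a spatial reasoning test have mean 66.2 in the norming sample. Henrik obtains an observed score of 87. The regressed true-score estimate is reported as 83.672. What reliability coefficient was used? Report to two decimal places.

0.84

T̂ = ρX + (1 − ρ)μ  ⇒  T̂ − μ = ρ(X − μ)
ρ = (T̂ − μ)/(X − μ) = (83.672 − 66.2) / (87 − 66.2) = 17.472 / 20.8 = 0.8400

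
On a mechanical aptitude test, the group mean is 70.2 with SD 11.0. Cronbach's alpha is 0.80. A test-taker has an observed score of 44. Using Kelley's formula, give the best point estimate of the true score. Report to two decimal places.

49.24

T̂ = ρX + (1 − ρ)μ
  = 0.80 × 44 + 0.20 × 70.2
  = 35.20 + 14.040
  = 49.240
  ≈ 49.24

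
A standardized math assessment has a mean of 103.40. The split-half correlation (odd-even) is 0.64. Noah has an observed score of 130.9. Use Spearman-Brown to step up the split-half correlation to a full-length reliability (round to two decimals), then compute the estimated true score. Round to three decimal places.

124.850

Spearman-Brown: ρ = 2r/(1 + r) = 2(0.64)/(1 + 0.64) = 1.280/1.64 = 0.7805 → 0.78
T̂ = ρX + (1 − ρ)μ
  = 0.78 × 130.9 + 0.22 × 103.40
  = 102.102 + 22.7480
  = 124.8500
  ≈ 124.850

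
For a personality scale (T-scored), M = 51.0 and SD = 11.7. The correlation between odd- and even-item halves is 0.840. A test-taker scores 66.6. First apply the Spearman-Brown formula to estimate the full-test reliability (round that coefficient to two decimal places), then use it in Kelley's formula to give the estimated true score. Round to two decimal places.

Spearman-Brown: ρ = 2r/(1 + r) = 2(0.840)/(1 + 0.840) = 1.6800/1.840 = 0.9130 → 0.91
T̂ = 0.91(66.6) + 0.09(51.0) = 60.606 + 4.590 = 65.196 → 65.20

65.20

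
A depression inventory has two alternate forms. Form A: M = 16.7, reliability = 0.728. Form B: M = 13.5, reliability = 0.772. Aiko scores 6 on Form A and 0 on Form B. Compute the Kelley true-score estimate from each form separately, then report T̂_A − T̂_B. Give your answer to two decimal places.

5.83

T̂_A = 0.728(6) + 0.272(16.7) = 8.9104
T̂_B = 0.772(0) + 0.228(13.5) = 3.0780
T̂_A − T̂_B = 5.8324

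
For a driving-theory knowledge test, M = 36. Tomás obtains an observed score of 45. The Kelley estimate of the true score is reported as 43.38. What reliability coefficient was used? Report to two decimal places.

0.82

T̂ = ρX + (1 − ρ)μ  ⇒  T̂ − μ = ρ(X − μ)
ρ = (T̂ − μ)/(X − μ) = (43.38 − 36) / (45 − 36) = 7.38 / 9.0 = 0.8200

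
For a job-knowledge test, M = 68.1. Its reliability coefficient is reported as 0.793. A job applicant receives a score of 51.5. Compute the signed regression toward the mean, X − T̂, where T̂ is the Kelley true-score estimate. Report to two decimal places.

-3.44

T̂ = 0.793(51.5) + 0.207(68.1) = 40.8395 + 14.0967 = 54.9362 → 54.936
X − T̂ = 51.5 − 54.936 = -3.436 → -3.44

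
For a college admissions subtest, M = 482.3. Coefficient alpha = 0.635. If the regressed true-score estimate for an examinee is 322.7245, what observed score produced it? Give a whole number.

T̂ = ρX + (1 − ρ)μ  ⇒  X = (T̂ − (1 − ρ)μ) / ρ
X = (322.7245 − 0.365 × 482.3) / 0.635 = (322.7245 − 176.0395) / 0.635 = 146.6850 / 0.635 = 231.00

231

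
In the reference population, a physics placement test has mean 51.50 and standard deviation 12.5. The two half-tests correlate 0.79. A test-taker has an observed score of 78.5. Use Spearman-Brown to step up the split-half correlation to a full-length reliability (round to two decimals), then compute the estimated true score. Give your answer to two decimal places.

75.26

Spearman-Brown: ρ = 2r/(1 + r) = 2(0.79)/(1 + 0.79) = 1.580/1.79 = 0.8827 → 0.88
T̂ = 0.88(78.5) + 0.12(51.50) = 69.080 + 6.1800 = 75.260 → 75.26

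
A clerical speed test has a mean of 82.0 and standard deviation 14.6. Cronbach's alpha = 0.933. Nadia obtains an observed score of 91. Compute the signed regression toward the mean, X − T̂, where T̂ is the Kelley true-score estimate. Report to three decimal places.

T̂ = ρX + (1 − ρ)μ
  = 0.933 × 91 + 0.067 × 82.0
  = 84.903 + 5.4940
  = 90.39700
  ≈ 90.3970
X − T̂ = 91 − 90.3970 = 0.6030 → 0.603

0.603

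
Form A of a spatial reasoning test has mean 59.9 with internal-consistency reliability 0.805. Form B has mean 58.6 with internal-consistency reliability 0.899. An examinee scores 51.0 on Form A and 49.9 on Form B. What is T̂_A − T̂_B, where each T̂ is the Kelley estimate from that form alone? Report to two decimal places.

1.96

T̂_A = 0.805(51.0) + 0.195(59.9) = 52.7355
T̂_B = 0.899(49.9) + 0.101(58.6) = 50.7787
T̂_A − T̂_B = 1.9568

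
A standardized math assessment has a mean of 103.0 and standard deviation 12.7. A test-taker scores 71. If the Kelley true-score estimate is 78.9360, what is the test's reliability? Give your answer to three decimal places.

0.752

T̂ = ρX + (1 − ρ)μ  ⇒  T̂ − μ = ρ(X − μ)
ρ = (T̂ − μ)/(X − μ) = (78.9360 − 103.0) / (71 − 103.0) = -24.0640 / -32.0 = 0.75200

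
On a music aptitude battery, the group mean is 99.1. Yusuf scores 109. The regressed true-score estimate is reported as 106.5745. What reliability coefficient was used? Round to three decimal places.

T̂ = ρX + (1 − ρ)μ  ⇒  T̂ − μ = ρ(X − μ)
ρ = (T̂ − μ)/(X − μ) = (106.5745 − 99.1) / (109 − 99.1) = 7.4745 / 9.9 = 0.75500

0.755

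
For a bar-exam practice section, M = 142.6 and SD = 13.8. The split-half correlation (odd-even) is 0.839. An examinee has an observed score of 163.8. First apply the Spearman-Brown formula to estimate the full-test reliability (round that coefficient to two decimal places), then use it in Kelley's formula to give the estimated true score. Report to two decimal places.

161.89

Spearman-Brown: ρ = 2r/(1 + r) = 2(0.839)/(1 + 0.839) = 1.6780/1.839 = 0.9125 → 0.91
T̂ = 0.91(163.8) + 0.09(142.6) = 149.058 + 12.834 = 161.892 → 161.89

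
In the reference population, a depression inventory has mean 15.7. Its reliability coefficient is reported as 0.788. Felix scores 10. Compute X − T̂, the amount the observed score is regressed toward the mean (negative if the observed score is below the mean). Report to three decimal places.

Weight the observed score by reliability and the mean by (1 − reliability): T̂ = 0.788·10 + 0.212·15.7 = 7.880 + 3.3284 = 11.20840.
X − T̂ = 10 − 11.2084 = -1.2084 → -1.208

-1.208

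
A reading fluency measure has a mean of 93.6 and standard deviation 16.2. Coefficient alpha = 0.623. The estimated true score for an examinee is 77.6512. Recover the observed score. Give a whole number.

T̂ = ρX + (1 − ρ)μ  ⇒  X = (T̂ − (1 − ρ)μ) / ρ
X = (77.6512 − 0.377 × 93.6) / 0.623 = (77.6512 − 35.2872) / 0.623 = 42.3640 / 0.623 = 68.00

68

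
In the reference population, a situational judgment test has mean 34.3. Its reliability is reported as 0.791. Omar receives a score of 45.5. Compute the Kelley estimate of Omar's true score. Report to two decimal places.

43.16

T̂ = ρX + (1 − ρ)μ
  = 0.791 × 45.5 + 0.209 × 34.3
  = 35.9905 + 7.1687
  = 43.159
  ≈ 43.16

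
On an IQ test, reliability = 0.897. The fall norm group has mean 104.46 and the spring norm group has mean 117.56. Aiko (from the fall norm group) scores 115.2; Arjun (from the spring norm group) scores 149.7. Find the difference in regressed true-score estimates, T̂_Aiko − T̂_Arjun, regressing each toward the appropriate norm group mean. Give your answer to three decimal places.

-32.296

T̂_Aiko = 0.897(115.2) + 0.103(104.46) = 114.09378
T̂_Arjun = 0.897(149.7) + 0.103(117.56) = 146.38958
Difference = 114.09378 − 146.38958 = -32.29580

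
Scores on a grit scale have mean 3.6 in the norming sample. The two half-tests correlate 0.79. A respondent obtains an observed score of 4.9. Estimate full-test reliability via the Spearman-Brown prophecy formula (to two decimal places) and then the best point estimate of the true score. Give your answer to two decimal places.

Spearman-Brown: ρ = 2r/(1 + r) = 2(0.79)/(1 + 0.79) = 1.580/1.79 = 0.8827 → 0.88
Regress the observed score toward the mean by the unreliability: T̂ = 0.88·4.9 + 0.12·3.6 = 4.312 + 0.432 = 4.744.

4.74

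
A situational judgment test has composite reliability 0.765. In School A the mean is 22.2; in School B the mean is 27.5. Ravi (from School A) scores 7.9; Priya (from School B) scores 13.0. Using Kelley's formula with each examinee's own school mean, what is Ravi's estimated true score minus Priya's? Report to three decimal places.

T̂_Ravi = 0.765(7.9) + 0.235(22.2) = 11.26050
T̂_Priya = 0.765(13.0) + 0.235(27.5) = 16.40750
Difference = 11.26050 − 16.40750 = -5.14700

-5.147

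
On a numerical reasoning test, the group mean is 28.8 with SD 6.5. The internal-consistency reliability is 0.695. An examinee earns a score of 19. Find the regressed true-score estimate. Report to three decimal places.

21.989

T̂ = ρX + (1 − ρ)μ
  = 0.695 × 19 + 0.305 × 28.8
  = 13.205 + 8.7840
  = 21.9890
  ≈ 21.989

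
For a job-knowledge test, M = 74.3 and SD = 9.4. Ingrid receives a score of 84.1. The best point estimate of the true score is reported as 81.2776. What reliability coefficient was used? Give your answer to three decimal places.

T̂ = ρX + (1 − ρ)μ  ⇒  T̂ − μ = ρ(X − μ)
ρ = (T̂ − μ)/(X − μ) = (81.2776 − 74.3) / (84.1 − 74.3) = 6.9776 / 9.8 = 0.71200

0.712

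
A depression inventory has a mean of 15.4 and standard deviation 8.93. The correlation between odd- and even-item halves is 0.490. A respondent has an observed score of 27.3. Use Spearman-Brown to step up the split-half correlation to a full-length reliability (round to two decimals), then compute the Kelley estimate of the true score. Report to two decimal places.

23.25

Spearman-Brown: ρ = 2r/(1 + r) = 2(0.490)/(1 + 0.490) = 0.9800/1.490 = 0.6577 → 0.66
T̂ = 0.66(27.3) + 0.34(15.4) = 18.018 + 5.236 = 23.254 → 23.25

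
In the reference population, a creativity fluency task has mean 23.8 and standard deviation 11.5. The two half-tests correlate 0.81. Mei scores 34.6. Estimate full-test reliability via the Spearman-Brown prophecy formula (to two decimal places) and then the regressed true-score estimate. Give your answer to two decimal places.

33.52

Spearman-Brown: ρ = 2r/(1 + r) = 2(0.81)/(1 + 0.81) = 1.620/1.81 = 0.8950 → 0.90
T̂ = ρX + (1 − ρ)μ
  = 0.90 × 34.6 + 0.10 × 23.8
  = 31.140 + 2.380
  = 33.520
  ≈ 33.52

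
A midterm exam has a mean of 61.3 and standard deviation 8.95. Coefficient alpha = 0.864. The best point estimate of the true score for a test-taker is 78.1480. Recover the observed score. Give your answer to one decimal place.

80.8

T̂ = ρX + (1 − ρ)μ  ⇒  X = (T̂ − (1 − ρ)μ) / ρ
X = (78.1480 − 0.136 × 61.3) / 0.864 = (78.1480 − 8.3368) / 0.864 = 69.8112 / 0.864 = 80.800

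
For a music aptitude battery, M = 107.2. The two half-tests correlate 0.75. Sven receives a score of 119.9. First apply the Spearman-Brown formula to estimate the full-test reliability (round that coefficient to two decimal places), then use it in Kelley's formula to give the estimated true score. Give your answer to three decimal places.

Spearman-Brown: ρ = 2r/(1 + r) = 2(0.75)/(1 + 0.75) = 1.500/1.75 = 0.8571 → 0.86
Weight the observed score by reliability and the mean by (1 − reliability): T̂ = 0.86·119.9 + 0.14·107.2 = 103.114 + 15.008 = 118.1220.

118.122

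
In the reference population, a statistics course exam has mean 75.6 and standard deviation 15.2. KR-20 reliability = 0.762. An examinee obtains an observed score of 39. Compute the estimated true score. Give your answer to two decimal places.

47.71

T̂ = ρX + (1 − ρ)μ
  = 0.762 × 39 + 0.238 × 75.6
  = 29.718 + 17.9928
  = 47.711
  ≈ 47.71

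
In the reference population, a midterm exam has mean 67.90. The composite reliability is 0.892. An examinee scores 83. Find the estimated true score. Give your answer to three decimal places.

T̂ = ρX + (1 − ρ)μ
  = 0.892 × 83 + 0.108 × 67.90
  = 74.036 + 7.33320
  = 81.3692
  ≈ 81.369

81.369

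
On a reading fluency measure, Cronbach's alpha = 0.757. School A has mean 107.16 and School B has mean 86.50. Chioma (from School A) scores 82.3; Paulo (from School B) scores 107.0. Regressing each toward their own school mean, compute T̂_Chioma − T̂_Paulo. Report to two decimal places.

-13.68

T̂_Chioma = 0.757(82.3) + 0.243(107.16) = 88.3410
T̂_Paulo = 0.757(107.0) + 0.243(86.50) = 102.0185
Difference = 88.3410 − 102.0185 = -13.6775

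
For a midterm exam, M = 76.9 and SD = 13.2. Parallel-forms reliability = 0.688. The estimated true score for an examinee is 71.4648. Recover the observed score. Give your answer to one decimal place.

69.0

T̂ = ρX + (1 − ρ)μ  ⇒  X = (T̂ − (1 − ρ)μ) / ρ
X = (71.4648 − 0.312 × 76.9) / 0.688 = (71.4648 − 23.9928) / 0.688 = 47.4720 / 0.688 = 69.000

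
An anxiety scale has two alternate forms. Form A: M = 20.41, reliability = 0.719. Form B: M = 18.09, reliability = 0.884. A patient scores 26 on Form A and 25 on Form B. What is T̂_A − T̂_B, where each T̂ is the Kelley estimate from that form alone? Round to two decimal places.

0.23

T̂_A = 0.719(26) + 0.281(20.41) = 24.4292
T̂_B = 0.884(25) + 0.116(18.09) = 24.1984
T̂_A − T̂_B = 0.2308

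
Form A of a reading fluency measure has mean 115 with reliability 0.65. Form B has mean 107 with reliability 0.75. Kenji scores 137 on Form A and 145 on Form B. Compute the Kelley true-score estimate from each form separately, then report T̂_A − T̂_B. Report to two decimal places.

T̂_A = 0.65(137) + 0.35(115) = 129.3000
T̂_B = 0.75(145) + 0.25(107) = 135.5000
T̂_A − T̂_B = -6.2000

-6.20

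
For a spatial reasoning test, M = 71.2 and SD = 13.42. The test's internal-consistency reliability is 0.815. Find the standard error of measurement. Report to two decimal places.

5.77

SEM = SD · √(1 − ρ) = 13.42 × √0.185 = 13.42 × 0.4301 = 5.772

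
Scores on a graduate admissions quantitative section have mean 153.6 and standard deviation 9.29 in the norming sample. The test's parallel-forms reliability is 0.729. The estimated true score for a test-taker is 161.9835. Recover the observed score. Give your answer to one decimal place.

T̂ = ρX + (1 − ρ)μ  ⇒  X = (T̂ − (1 − ρ)μ) / ρ
X = (161.9835 − 0.271 × 153.6) / 0.729 = (161.9835 − 41.6256) / 0.729 = 120.3579 / 0.729 = 165.100

165.1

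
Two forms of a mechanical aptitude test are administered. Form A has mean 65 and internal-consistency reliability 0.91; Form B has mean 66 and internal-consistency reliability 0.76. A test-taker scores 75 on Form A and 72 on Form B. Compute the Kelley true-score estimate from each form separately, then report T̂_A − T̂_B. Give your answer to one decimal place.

3.5

T̂_A = 0.91(75) + 0.09(65) = 74.100
T̂_B = 0.76(72) + 0.24(66) = 70.560
T̂_A − T̂_B = 3.540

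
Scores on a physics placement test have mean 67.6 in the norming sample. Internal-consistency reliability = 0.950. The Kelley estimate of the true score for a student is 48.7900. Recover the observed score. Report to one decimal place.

47.8

T̂ = ρX + (1 − ρ)μ  ⇒  X = (T̂ − (1 − ρ)μ) / ρ
X = (48.7900 − 0.050 × 67.6) / 0.950 = (48.7900 − 3.3800) / 0.950 = 45.4100 / 0.950 = 47.800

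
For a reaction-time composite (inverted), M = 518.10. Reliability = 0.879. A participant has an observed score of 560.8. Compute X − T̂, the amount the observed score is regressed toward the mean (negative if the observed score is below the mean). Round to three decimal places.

T̂ = ρX + (1 − ρ)μ
  = 0.879 × 560.8 + 0.121 × 518.10
  = 492.9432 + 62.69010
  = 555.63330
  ≈ 555.6333
X − T̂ = 560.8 − 555.6333 = 5.1667 → 5.167

5.167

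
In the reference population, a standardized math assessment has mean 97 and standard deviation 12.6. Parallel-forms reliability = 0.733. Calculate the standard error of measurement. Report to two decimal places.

6.51

SEM = SD · √(1 − ρ) = 12.6 × √0.267 = 12.6 × 0.5167 = 6.511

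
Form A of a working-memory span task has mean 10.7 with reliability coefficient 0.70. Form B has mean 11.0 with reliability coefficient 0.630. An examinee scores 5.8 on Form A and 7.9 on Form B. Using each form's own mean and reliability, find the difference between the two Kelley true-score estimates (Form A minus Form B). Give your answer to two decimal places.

-1.78

T̂_A = 0.70(5.8) + 0.30(10.7) = 7.2700
T̂_B = 0.630(7.9) + 0.370(11.0) = 9.0470
T̂_A − T̂_B = -1.7770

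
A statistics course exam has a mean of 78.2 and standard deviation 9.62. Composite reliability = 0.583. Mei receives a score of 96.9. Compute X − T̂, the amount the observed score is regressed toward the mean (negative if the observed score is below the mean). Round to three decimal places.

7.798

Regress the observed score toward the mean by the unreliability: T̂ = 0.583·96.9 + 0.417·78.2 = 56.4927 + 32.6094 = 89.10210.
X − T̂ = 96.9 − 89.1021 = 7.7979 → 7.798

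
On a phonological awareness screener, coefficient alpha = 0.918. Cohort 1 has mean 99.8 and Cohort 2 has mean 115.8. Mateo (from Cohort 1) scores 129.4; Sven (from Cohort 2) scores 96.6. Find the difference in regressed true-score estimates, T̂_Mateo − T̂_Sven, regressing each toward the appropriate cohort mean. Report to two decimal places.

T̂_Mateo = 0.918(129.4) + 0.082(99.8) = 126.9728
T̂_Sven = 0.918(96.6) + 0.082(115.8) = 98.1744
Difference = 126.9728 − 98.1744 = 28.7984

28.80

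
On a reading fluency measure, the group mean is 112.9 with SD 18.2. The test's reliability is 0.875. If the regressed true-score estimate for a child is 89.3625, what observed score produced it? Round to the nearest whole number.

86

T̂ = ρX + (1 − ρ)μ  ⇒  X = (T̂ − (1 − ρ)μ) / ρ
X = (89.3625 − 0.125 × 112.9) / 0.875 = (89.3625 − 14.1125) / 0.875 = 75.2500 / 0.875 = 86.00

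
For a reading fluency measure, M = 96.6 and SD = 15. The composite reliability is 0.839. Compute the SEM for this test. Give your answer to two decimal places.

6.02

SEM = SD · √(1 − ρ) = 15 × √0.161 = 15 × 0.4012 = 6.019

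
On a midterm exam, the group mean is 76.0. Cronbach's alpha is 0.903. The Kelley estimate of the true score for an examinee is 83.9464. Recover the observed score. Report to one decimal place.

84.8

T̂ = ρX + (1 − ρ)μ  ⇒  X = (T̂ − (1 − ρ)μ) / ρ
X = (83.9464 − 0.097 × 76.0) / 0.903 = (83.9464 − 7.3720) / 0.903 = 76.5744 / 0.903 = 84.800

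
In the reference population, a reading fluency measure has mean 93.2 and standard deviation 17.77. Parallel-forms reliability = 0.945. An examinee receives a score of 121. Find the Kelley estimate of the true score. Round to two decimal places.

Kelley's formula gives T̂ = 0.945·121 + 0.055·93.2 = 114.345 + 5.1260 = 119.471.

119.47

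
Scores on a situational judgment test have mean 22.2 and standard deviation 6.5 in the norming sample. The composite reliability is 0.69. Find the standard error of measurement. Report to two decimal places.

3.62

SEM = SD · √(1 − ρ) = 6.5 × √0.31 = 6.5 × 0.5568 = 3.619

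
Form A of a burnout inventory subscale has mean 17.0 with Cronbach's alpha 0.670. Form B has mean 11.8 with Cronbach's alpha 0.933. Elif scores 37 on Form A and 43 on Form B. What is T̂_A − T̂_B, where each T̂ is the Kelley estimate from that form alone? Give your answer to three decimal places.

-10.510

T̂_A = 0.670(37) + 0.330(17.0) = 30.40000
T̂_B = 0.933(43) + 0.067(11.8) = 40.90960
T̂_A − T̂_B = -10.50960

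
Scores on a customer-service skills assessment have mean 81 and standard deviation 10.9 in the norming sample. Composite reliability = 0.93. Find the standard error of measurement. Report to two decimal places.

SEM = SD · √(1 − ρ) = 10.9 × √0.07 = 10.9 × 0.2646 = 2.884

2.88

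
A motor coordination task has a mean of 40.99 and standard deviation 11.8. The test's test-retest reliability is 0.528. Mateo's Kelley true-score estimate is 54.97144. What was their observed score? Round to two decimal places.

67.47

T̂ = ρX + (1 − ρ)μ  ⇒  X = (T̂ − (1 − ρ)μ) / ρ
X = (54.97144 − 0.472 × 40.99) / 0.528 = (54.97144 − 19.34728) / 0.528 = 35.62416 / 0.528 = 67.4700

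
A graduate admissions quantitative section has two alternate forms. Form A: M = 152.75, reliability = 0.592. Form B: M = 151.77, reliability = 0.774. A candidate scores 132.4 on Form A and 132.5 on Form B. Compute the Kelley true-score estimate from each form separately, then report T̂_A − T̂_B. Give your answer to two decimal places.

T̂_A = 0.592(132.4) + 0.408(152.75) = 140.7028
T̂_B = 0.774(132.5) + 0.226(151.77) = 136.8550
T̂_A − T̂_B = 3.8478

3.85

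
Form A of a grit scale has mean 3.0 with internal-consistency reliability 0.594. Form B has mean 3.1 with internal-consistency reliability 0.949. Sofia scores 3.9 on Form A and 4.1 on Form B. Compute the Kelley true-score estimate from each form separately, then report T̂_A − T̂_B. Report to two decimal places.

T̂_A = 0.594(3.9) + 0.406(3.0) = 3.5346
T̂_B = 0.949(4.1) + 0.051(3.1) = 4.0490
T̂_A − T̂_B = -0.5144

-0.51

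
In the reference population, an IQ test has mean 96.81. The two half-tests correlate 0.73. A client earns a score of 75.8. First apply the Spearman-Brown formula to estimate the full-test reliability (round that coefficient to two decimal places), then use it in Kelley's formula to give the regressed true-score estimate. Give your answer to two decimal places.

Spearman-Brown: ρ = 2r/(1 + r) = 2(0.73)/(1 + 0.73) = 1.460/1.73 = 0.8439 → 0.84
Kelley's formula gives T̂ = 0.84·75.8 + 0.16·96.81 = 63.672 + 15.4896 = 79.162.

79.16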